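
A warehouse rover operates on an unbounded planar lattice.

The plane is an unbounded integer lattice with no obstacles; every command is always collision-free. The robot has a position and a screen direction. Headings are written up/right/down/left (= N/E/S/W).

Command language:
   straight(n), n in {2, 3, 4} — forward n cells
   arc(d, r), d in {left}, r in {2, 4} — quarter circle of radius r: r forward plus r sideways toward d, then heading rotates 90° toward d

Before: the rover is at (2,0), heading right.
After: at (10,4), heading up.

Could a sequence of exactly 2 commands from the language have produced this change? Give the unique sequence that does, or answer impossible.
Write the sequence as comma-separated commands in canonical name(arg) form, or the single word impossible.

straight(4), arc(left, 4)

key: running arc(left, 4) before straight(4) would end elsewhere — order is forced
start: at (2,0), heading right
t=1 straight(4) ⇒ at (6,0), heading right
t=2 arc(left, 4) ⇒ at (10,4), heading up
no other 2-command option fits: unique.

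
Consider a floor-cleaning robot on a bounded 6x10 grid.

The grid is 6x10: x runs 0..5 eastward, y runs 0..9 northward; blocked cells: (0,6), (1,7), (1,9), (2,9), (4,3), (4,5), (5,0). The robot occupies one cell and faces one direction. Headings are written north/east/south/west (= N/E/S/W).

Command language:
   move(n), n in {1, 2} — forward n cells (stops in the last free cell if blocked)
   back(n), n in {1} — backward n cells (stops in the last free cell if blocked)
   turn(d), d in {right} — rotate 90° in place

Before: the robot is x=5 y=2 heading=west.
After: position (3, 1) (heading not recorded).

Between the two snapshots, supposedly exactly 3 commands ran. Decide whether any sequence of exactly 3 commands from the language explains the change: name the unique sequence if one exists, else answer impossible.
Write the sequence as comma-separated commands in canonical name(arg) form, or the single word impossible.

key: order matters: swapping move(2) and back(1) lands elsewhere
start: x=5 y=2 heading=west
step 1 (move(2)): x=3 y=2 heading=west
step 2 (turn(right)): x=3 y=2 heading=north
step 3 (back(1)): x=3 y=1 heading=north
uniquely the one of 64 3-step routes that fits.

move(2), turn(right), back(1)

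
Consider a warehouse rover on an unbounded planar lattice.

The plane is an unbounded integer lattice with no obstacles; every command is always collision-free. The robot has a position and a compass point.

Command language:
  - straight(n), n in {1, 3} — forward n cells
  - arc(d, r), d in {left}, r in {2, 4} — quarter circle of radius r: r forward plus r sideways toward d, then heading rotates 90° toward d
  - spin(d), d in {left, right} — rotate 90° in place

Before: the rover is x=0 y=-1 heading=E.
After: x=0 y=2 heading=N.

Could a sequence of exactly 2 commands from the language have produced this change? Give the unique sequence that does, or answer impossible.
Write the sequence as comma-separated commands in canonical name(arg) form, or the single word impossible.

key: running straight(3) before spin(left) would end elsewhere — order is forced
start: x=0 y=-1 heading=E
1. spin(left) → x=0 y=-1 heading=N
2. straight(3) → x=0 y=2 heading=N
no other 2-command option fits: unique.

spin(left), straight(3)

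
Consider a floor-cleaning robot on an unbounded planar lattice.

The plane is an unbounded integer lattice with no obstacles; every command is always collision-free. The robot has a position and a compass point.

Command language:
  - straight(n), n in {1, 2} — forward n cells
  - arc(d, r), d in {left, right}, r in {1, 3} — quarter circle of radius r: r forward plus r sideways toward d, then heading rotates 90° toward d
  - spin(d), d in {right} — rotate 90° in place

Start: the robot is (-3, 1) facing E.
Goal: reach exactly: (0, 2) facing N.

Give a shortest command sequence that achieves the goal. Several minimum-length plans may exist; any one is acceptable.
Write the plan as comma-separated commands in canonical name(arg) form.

straight(2), arc(left, 1)

t0: (-3, 1) facing E
step 1 (straight(2)): (-1, 1) facing E
step 2 (arc(left, 1)): (0, 2) facing N
shorter routes all fall short; 2 is best.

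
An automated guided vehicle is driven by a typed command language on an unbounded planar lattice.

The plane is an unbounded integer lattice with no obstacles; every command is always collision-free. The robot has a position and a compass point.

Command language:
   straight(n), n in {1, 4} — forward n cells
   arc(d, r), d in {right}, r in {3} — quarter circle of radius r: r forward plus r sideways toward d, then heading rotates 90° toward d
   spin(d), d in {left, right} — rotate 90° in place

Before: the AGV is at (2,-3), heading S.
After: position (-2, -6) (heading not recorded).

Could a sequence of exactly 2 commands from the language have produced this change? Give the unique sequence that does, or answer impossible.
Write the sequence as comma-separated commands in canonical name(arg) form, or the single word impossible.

arc(right, 3), straight(1)

key: order matters: swapping arc(right, 3) and straight(1) lands elsewhere
start: at (2,-3), heading S
[1] after arc(right, 3): at (-1,-6), heading W
[2] after straight(1): at (-2,-6), heading W
no rival 2-sequence matches.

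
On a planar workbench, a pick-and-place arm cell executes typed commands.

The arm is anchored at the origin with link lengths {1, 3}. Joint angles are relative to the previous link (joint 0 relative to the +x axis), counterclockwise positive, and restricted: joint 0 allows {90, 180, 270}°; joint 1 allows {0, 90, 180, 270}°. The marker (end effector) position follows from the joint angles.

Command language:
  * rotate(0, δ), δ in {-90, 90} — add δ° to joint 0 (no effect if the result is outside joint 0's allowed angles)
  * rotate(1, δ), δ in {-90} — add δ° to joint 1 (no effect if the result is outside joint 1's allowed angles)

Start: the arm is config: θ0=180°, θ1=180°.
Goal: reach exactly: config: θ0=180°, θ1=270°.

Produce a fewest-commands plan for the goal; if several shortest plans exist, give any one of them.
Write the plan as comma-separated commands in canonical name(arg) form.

rotate(1, -90), rotate(1, -90), rotate(1, -90)

start: config: θ0=180°, θ1=180°
1. rotate(1, -90) → config: θ0=180°, θ1=90°
2. rotate(1, -90) → config: θ0=180°, θ1=0°
3. rotate(1, -90) → config: θ0=180°, θ1=270°
no 2-step plan works, so 3 is optimal.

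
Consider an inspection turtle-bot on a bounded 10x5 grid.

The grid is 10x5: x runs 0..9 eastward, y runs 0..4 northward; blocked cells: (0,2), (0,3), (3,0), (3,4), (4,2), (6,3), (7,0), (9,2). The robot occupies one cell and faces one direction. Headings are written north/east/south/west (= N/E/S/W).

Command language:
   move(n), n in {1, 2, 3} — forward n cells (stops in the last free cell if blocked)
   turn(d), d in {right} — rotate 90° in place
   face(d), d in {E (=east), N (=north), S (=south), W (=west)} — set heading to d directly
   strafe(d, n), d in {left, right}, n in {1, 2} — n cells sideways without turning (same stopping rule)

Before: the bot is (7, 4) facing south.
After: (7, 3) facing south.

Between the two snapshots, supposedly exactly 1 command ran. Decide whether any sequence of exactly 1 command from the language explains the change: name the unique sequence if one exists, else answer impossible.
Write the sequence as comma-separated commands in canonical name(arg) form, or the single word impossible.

move(1)

key: still facing S — the one step turns nothing
from: (7, 4) facing south
1. move(1) → (7, 3) facing south
no other 1-command option fits: unique.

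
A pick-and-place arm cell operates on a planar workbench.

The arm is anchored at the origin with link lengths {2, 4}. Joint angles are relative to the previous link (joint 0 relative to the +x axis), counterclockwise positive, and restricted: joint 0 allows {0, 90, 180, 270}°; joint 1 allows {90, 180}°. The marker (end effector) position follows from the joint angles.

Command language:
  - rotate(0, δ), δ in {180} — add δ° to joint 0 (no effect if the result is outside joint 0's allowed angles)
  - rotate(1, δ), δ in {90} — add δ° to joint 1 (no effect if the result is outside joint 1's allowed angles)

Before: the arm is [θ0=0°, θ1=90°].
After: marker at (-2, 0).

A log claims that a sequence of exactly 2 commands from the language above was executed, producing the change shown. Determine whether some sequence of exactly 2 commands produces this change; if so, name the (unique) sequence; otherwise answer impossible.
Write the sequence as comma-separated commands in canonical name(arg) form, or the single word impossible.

rotate(1, 90), rotate(1, 90)

t0: [θ0=0°, θ1=90°]
1. rotate(1, 90) → [θ0=0°, θ1=180°]
2. rotate(1, 90) → [θ0=0°, θ1=180°]
no other 2-command option fits: unique.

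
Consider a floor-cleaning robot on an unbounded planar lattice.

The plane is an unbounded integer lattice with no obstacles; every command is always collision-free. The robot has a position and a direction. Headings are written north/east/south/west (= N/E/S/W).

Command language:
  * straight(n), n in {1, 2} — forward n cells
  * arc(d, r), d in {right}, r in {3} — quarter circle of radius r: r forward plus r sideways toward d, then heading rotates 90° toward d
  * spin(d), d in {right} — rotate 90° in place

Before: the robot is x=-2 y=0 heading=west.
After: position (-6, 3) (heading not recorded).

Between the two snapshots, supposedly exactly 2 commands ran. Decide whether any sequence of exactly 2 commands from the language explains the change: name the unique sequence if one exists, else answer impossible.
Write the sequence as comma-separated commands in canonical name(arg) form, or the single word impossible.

straight(1), arc(right, 3)

key: order matters: swapping straight(1) and arc(right, 3) lands elsewhere
start: x=-2 y=0 heading=west
step 1 (straight(1)): x=-3 y=0 heading=west
step 2 (arc(right, 3)): x=-6 y=3 heading=north
uniquely the one of 16 2-step routes that fits.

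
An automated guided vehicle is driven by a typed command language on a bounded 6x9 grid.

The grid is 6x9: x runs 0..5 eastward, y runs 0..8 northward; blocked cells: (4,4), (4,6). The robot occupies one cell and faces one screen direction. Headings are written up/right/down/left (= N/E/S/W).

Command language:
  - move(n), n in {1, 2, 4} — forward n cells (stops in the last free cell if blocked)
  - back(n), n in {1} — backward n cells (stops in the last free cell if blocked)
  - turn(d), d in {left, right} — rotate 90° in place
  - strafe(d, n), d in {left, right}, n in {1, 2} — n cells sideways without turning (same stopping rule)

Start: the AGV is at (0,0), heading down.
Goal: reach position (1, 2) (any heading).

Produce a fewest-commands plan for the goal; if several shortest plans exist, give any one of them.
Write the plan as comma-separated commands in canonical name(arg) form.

begin: at (0,0), heading down
1. turn(right) → at (0,0), heading left
2. strafe(right, 2) → at (0,2), heading left
3. back(1) → at (1,2), heading left
nothing shorter than 3 reaches the goal.

turn(right), strafe(right, 2), back(1)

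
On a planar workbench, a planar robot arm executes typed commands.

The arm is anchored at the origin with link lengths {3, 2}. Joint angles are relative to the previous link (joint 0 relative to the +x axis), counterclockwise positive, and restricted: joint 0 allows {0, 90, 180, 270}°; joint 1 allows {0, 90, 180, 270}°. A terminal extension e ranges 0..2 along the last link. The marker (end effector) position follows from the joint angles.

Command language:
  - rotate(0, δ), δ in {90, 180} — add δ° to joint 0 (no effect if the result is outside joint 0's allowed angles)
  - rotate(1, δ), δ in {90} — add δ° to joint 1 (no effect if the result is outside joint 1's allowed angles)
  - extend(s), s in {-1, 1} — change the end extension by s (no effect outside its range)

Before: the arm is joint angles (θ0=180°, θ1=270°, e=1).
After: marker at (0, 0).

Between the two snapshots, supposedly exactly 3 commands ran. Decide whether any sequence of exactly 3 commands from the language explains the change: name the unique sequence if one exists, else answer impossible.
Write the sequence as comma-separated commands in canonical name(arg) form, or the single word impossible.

t0: joint angles (θ0=180°, θ1=270°, e=1)
step 1 (rotate(1, 90)): joint angles (θ0=180°, θ1=0°, e=1)
step 2 (rotate(1, 90)): joint angles (θ0=180°, θ1=90°, e=1)
step 3 (rotate(1, 90)): joint angles (θ0=180°, θ1=180°, e=1)
no rival 3-sequence matches.

rotate(1, 90), rotate(1, 90), rotate(1, 90)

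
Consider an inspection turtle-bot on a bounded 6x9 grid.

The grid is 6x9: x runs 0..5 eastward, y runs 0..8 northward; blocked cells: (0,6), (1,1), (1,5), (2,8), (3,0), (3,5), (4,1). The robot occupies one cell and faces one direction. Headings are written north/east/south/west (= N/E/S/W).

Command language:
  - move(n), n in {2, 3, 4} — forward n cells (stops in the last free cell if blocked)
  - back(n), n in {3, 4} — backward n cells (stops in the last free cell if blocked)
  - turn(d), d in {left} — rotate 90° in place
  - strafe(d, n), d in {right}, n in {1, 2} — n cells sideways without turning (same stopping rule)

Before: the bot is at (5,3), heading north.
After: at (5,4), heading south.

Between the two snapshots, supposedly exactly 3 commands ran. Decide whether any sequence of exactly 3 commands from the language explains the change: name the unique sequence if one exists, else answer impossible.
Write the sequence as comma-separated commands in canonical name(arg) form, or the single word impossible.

key: position moved to (5,4) AND the heading swung to S — translation plus rotation needed
t0: at (5,3), heading north
step 1 (turn(left)): at (5,3), heading west
step 2 (strafe(right, 1)): at (5,4), heading west
step 3 (turn(left)): at (5,4), heading south
uniquely the one of 512 3-step routes that fits.

turn(left), strafe(right, 1), turn(left)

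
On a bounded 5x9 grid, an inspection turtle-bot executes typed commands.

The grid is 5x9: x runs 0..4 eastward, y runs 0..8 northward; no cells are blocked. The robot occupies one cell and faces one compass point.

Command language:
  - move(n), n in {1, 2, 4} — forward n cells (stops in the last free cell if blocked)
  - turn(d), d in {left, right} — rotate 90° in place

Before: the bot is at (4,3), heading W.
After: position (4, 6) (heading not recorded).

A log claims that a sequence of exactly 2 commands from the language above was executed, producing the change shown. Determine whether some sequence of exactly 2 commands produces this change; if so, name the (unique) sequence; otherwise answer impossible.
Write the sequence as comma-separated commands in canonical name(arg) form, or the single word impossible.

impossible

all 25 sequences checked — none match.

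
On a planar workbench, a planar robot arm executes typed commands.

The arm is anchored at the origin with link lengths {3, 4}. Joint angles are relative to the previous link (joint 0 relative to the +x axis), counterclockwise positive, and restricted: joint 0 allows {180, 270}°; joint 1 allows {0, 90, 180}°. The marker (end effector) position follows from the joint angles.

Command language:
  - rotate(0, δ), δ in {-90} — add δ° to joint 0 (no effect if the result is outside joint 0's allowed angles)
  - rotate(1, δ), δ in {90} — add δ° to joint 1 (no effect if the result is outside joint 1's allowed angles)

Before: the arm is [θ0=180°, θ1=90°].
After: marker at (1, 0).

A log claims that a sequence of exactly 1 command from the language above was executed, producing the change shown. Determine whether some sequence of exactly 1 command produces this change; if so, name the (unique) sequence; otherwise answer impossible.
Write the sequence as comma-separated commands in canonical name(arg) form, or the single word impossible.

initial: [θ0=180°, θ1=90°]
t=1 rotate(1, 90) ⇒ [θ0=180°, θ1=180°]
uniquely the one of 2 1-step routes that fits.

rotate(1, 90)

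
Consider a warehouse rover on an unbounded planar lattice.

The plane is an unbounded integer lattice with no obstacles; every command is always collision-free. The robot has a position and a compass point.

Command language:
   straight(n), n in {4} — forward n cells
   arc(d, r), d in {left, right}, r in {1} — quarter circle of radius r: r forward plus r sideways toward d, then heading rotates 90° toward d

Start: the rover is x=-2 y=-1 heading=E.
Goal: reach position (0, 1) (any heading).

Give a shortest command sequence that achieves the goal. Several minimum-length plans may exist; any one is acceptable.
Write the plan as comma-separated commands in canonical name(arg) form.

t0: x=-2 y=-1 heading=E
step 1 (arc(left, 1)): x=-1 y=0 heading=N
step 2 (arc(right, 1)): x=0 y=1 heading=E
nothing shorter than 2 reaches the goal.

arc(left, 1), arc(right, 1)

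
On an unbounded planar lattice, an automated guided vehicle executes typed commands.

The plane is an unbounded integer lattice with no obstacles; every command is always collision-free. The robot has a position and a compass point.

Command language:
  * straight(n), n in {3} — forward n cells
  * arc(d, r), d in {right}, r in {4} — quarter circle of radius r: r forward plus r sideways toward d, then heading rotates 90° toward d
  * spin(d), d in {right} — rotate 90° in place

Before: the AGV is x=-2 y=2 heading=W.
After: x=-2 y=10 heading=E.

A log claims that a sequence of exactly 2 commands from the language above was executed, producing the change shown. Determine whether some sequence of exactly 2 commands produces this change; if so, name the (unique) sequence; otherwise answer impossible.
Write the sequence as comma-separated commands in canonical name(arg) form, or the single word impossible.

arc(right, 4), arc(right, 4)

key: position moved to (-2,10) AND the heading swung to E — translation plus rotation needed
from: x=-2 y=2 heading=W
t=1 arc(right, 4) ⇒ x=-6 y=6 heading=N
t=2 arc(right, 4) ⇒ x=-2 y=10 heading=E
uniquely the one of 9 2-step routes that fits.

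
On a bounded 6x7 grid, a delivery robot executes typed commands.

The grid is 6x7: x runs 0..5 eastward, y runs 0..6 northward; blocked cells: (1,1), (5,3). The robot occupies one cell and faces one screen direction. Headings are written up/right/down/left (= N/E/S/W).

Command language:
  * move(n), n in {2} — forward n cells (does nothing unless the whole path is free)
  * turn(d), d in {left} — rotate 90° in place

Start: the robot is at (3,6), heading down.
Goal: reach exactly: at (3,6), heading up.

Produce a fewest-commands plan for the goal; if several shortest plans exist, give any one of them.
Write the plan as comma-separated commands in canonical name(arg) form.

turn(left), turn(left)

initial: at (3,6), heading down
t=1 turn(left) ⇒ at (3,6), heading right
t=2 turn(left) ⇒ at (3,6), heading up
no 1-step plan works, so 2 is optimal.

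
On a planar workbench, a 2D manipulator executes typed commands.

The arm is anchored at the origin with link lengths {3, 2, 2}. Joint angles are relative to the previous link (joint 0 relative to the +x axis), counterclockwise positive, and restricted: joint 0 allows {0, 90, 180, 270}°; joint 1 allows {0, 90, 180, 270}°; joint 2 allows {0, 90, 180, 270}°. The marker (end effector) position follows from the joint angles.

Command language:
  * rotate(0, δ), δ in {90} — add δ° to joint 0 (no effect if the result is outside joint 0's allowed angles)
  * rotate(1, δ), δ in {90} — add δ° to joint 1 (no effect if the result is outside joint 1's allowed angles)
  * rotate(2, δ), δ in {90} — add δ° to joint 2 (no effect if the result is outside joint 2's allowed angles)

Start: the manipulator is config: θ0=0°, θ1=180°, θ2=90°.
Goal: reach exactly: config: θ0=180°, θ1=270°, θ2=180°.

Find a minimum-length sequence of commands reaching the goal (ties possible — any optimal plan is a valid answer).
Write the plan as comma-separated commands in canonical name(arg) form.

initial: config: θ0=0°, θ1=180°, θ2=90°
t=1 rotate(1, 90) ⇒ config: θ0=0°, θ1=270°, θ2=90°
t=2 rotate(2, 90) ⇒ config: θ0=0°, θ1=270°, θ2=180°
t=3 rotate(0, 90) ⇒ config: θ0=90°, θ1=270°, θ2=180°
t=4 rotate(0, 90) ⇒ config: θ0=180°, θ1=270°, θ2=180°
nothing shorter than 4 reaches the goal.

rotate(1, 90), rotate(2, 90), rotate(0, 90), rotate(0, 90)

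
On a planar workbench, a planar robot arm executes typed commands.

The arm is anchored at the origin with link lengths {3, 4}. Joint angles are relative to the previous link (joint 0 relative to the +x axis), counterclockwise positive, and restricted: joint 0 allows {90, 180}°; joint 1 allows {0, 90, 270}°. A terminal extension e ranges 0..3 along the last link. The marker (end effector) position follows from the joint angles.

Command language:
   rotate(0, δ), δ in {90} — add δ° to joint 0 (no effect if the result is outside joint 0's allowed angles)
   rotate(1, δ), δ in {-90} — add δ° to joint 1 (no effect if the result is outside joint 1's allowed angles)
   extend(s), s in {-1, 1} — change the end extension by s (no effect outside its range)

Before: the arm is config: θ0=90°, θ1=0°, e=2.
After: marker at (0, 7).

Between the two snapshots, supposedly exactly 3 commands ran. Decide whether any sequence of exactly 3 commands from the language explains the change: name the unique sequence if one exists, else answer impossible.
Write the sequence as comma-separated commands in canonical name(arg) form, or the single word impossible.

extend(-1), extend(-1), extend(-1)

t0: config: θ0=90°, θ1=0°, e=2
[1] after extend(-1): config: θ0=90°, θ1=0°, e=1
[2] after extend(-1): config: θ0=90°, θ1=0°, e=0
[3] after extend(-1): config: θ0=90°, θ1=0°, e=0
all 64 alternatives checked — unique.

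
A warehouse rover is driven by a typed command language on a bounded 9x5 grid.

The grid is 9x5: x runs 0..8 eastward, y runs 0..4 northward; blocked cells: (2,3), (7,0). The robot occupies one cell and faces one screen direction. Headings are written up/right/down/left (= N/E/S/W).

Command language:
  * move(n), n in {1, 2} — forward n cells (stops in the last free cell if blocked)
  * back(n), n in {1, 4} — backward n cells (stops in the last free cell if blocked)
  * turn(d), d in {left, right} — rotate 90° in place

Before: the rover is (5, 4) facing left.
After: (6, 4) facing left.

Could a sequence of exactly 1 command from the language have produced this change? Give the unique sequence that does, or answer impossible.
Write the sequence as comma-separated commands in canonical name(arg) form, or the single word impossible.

back(1)

key: still facing W — the one step turns nothing
from: (5, 4) facing left
[1] after back(1): (6, 4) facing left
all 6 alternatives checked — unique.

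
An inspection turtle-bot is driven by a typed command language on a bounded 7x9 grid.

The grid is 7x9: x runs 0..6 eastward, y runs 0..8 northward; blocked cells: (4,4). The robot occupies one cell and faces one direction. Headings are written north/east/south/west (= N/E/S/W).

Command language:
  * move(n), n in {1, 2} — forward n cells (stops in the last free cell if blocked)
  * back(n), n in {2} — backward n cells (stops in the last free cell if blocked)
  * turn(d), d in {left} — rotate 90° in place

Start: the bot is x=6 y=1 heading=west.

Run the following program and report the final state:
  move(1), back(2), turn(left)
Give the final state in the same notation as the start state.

t0: x=6 y=1 heading=west
1. move(1) → x=5 y=1 heading=west
2. back(2) → x=6 y=1 heading=west
3. turn(left) → x=6 y=1 heading=south

x=6 y=1 heading=south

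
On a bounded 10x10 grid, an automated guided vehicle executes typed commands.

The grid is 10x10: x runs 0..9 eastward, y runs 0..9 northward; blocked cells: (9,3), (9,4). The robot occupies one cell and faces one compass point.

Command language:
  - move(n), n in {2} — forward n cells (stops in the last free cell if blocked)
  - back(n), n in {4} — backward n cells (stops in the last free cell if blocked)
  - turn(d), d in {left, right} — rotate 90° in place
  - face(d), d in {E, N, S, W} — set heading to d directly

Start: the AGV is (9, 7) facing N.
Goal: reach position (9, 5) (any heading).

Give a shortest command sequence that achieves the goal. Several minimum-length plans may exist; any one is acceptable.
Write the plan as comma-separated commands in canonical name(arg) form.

back(4)

initial: (9, 7) facing N
1. back(4) → (9, 5) facing N
minimal: 1 command(s), checked below 1.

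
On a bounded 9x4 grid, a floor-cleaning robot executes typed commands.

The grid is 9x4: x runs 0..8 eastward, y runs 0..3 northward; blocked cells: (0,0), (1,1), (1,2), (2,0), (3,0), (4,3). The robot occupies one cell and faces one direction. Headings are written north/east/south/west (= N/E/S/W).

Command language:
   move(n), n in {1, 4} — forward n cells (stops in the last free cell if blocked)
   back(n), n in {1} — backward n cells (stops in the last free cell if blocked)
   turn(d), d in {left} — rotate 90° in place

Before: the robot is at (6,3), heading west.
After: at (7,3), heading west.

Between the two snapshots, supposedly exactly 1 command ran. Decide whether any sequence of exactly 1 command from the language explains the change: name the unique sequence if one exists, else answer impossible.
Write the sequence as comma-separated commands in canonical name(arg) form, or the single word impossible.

back(1)

key: heading stays W — the single command does not turn
begin: at (6,3), heading west
t=1 back(1) ⇒ at (7,3), heading west
no rival 1-sequence matches.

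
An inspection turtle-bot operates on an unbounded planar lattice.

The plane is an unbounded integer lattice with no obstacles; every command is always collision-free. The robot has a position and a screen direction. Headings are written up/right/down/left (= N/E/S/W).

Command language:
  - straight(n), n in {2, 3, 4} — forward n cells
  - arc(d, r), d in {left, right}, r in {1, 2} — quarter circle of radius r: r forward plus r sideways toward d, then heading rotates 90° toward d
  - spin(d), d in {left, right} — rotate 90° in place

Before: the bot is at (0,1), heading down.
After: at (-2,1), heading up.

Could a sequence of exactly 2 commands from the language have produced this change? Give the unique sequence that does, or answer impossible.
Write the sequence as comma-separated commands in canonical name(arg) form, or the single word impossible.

arc(right, 1), arc(right, 1)

key: cell and facing (now N) both changed — the 2 commands mix motion and turning
from: at (0,1), heading down
step 1 (arc(right, 1)): at (-1,0), heading left
step 2 (arc(right, 1)): at (-2,1), heading up
all 81 alternatives checked — unique.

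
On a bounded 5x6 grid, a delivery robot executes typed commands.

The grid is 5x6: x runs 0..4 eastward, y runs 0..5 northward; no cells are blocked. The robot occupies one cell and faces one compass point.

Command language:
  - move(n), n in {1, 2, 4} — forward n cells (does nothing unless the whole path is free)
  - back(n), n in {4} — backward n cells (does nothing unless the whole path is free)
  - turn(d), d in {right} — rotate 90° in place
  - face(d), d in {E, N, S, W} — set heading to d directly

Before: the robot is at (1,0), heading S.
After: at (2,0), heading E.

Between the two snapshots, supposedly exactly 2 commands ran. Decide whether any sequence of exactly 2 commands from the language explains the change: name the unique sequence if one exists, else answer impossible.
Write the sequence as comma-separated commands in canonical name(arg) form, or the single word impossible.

key: order matters: swapping face(E) and move(1) lands elsewhere
t0: at (1,0), heading S
t=1 face(E) ⇒ at (1,0), heading E
t=2 move(1) ⇒ at (2,0), heading E
no rival 2-sequence matches.

face(E), move(1)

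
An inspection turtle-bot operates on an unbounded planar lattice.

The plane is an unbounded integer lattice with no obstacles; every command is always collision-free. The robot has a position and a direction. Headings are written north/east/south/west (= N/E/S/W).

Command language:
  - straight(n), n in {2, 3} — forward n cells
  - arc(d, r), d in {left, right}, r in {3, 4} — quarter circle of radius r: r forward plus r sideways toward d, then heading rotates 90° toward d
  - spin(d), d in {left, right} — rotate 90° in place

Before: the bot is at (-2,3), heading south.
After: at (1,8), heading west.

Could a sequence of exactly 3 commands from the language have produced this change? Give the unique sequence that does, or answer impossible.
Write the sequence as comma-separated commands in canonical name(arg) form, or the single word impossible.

arc(left, 3), arc(left, 4), arc(left, 4)

key: order matters: swapping arc(left, 3) and arc(left, 4) lands elsewhere
t0: at (-2,3), heading south
[1] after arc(left, 3): at (1,0), heading east
[2] after arc(left, 4): at (5,4), heading north
[3] after arc(left, 4): at (1,8), heading west
all 512 alternatives checked — unique.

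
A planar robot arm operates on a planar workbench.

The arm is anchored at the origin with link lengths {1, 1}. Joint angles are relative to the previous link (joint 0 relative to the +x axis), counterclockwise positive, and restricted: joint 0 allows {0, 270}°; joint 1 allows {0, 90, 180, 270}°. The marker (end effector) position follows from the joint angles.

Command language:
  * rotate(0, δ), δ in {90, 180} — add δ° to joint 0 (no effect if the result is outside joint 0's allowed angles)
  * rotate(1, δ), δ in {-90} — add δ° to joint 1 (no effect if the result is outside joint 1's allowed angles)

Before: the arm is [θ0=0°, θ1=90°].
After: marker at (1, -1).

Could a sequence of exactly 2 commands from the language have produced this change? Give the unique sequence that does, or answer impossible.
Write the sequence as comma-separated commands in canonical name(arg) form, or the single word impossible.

rotate(1, -90), rotate(1, -90)

initial: [θ0=0°, θ1=90°]
[1] after rotate(1, -90): [θ0=0°, θ1=0°]
[2] after rotate(1, -90): [θ0=0°, θ1=270°]
no other 2-command option fits: unique.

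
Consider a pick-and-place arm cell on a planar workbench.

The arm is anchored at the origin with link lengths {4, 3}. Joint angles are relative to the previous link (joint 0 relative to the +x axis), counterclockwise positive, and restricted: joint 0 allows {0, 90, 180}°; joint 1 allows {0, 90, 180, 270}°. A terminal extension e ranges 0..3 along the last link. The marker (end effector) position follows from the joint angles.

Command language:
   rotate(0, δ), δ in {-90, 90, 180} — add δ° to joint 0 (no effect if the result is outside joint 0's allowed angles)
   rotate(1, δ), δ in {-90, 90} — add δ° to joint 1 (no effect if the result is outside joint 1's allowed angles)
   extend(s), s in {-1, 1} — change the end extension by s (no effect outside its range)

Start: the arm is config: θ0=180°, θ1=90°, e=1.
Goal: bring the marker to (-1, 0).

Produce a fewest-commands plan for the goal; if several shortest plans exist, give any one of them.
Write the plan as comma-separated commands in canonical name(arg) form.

extend(-1), rotate(1, 90)

t0: config: θ0=180°, θ1=90°, e=1
1. extend(-1) → config: θ0=180°, θ1=90°, e=0
2. rotate(1, 90) → config: θ0=180°, θ1=180°, e=0
shorter routes all fall short; 2 is best.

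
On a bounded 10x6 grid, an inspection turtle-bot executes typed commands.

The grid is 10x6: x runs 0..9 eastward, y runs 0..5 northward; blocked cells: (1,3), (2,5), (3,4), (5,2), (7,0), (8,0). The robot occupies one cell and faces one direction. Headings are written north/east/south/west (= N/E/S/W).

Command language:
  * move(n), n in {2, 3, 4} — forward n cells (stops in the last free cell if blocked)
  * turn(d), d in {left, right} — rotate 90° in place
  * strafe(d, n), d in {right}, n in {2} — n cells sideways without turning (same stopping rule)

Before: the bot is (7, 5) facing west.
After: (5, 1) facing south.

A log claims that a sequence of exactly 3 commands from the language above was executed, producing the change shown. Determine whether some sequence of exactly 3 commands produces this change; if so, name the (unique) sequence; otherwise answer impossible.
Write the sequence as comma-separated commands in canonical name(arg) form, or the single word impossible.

turn(left), move(4), strafe(right, 2)

key: position moved to (5,1) AND the heading swung to S — translation plus rotation needed
begin: (7, 5) facing west
step 1 (turn(left)): (7, 5) facing south
step 2 (move(4)): (7, 1) facing south
step 3 (strafe(right, 2)): (5, 1) facing south
all 216 alternatives checked — unique.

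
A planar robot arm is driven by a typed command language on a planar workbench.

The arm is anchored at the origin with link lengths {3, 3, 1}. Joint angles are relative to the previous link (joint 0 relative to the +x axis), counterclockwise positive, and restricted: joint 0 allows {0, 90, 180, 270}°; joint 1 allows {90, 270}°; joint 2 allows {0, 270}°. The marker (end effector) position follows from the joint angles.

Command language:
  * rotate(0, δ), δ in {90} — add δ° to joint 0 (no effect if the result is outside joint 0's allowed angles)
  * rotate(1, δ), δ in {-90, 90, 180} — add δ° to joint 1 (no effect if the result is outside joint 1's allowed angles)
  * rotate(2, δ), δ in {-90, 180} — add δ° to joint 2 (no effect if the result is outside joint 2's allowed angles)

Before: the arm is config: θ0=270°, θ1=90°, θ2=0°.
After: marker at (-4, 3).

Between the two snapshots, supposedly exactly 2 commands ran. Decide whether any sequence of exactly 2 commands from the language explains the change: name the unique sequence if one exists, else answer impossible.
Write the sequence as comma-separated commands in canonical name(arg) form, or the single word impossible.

rotate(0, 90), rotate(0, 90)

t0: config: θ0=270°, θ1=90°, θ2=0°
[1] after rotate(0, 90): config: θ0=0°, θ1=90°, θ2=0°
[2] after rotate(0, 90): config: θ0=90°, θ1=90°, θ2=0°
all 36 alternatives checked — unique.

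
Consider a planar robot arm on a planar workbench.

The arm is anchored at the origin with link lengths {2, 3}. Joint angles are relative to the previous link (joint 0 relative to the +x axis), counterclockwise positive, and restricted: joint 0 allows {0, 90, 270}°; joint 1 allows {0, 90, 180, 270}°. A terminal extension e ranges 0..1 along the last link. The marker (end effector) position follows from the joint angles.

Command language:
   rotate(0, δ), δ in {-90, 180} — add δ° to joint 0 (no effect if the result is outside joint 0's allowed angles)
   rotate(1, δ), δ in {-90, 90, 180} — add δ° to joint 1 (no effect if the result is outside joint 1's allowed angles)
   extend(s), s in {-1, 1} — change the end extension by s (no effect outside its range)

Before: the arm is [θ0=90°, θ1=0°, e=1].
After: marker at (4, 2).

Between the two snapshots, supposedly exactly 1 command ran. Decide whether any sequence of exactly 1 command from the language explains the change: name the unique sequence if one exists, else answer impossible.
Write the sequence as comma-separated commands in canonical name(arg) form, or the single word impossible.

rotate(1, -90)

begin: [θ0=90°, θ1=0°, e=1]
t=1 rotate(1, -90) ⇒ [θ0=90°, θ1=270°, e=1]
no other 1-command option fits: unique.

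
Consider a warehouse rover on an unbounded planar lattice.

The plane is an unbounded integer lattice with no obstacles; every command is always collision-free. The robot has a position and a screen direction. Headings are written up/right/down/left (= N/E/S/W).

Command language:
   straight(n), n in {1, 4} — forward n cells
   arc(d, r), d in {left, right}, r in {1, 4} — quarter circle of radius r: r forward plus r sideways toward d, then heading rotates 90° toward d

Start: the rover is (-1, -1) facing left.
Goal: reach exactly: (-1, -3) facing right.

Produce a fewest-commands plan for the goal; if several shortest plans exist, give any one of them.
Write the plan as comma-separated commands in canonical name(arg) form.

arc(left, 1), arc(left, 1)

initial: (-1, -1) facing left
[1] after arc(left, 1): (-2, -2) facing down
[2] after arc(left, 1): (-1, -3) facing right
no 1-step plan works, so 2 is optimal.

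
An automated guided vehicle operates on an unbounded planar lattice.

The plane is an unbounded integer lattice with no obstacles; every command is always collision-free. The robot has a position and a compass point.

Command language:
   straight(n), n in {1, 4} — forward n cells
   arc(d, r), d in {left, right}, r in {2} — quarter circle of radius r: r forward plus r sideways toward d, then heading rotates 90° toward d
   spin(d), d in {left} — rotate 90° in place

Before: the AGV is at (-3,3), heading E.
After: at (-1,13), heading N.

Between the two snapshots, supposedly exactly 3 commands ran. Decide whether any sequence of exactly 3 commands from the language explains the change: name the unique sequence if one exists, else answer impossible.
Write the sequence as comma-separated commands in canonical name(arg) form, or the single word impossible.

key: cell and facing (now N) both changed — the 3 commands mix motion and turning
begin: at (-3,3), heading E
[1] after arc(left, 2): at (-1,5), heading N
[2] after straight(4): at (-1,9), heading N
[3] after straight(4): at (-1,13), heading N
no other 3-command option fits: unique.

arc(left, 2), straight(4), straight(4)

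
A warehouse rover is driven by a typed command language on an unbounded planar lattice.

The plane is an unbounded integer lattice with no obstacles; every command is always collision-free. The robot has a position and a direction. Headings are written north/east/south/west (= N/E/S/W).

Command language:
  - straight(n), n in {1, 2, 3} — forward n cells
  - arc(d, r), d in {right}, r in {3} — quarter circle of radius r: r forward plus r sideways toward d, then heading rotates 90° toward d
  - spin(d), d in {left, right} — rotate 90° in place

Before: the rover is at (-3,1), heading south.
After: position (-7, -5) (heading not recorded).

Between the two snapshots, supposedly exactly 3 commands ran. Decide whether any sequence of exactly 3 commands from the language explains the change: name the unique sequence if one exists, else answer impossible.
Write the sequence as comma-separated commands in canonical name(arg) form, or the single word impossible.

key: order matters: swapping straight(3) and straight(1) lands elsewhere
start: at (-3,1), heading south
t=1 straight(3) ⇒ at (-3,-2), heading south
t=2 arc(right, 3) ⇒ at (-6,-5), heading west
t=3 straight(1) ⇒ at (-7,-5), heading west
uniquely the one of 216 3-step routes that fits.

straight(3), arc(right, 3), straight(1)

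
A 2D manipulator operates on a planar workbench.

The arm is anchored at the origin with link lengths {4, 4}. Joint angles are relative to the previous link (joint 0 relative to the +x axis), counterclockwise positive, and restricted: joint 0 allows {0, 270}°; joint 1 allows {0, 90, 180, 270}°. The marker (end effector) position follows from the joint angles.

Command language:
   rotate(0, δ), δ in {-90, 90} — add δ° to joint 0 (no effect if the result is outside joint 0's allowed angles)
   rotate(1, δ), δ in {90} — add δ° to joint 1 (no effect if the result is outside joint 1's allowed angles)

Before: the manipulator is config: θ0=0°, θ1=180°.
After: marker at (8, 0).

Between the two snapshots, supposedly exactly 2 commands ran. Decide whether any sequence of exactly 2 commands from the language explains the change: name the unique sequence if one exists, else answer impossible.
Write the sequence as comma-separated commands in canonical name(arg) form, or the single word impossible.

rotate(1, 90), rotate(1, 90)

t0: config: θ0=0°, θ1=180°
[1] after rotate(1, 90): config: θ0=0°, θ1=270°
[2] after rotate(1, 90): config: θ0=0°, θ1=0°
no other 2-command option fits: unique.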